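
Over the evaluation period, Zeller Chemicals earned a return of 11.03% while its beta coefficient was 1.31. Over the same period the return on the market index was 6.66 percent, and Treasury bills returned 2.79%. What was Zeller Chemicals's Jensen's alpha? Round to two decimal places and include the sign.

Market excess return = 6.66% − 2.79% = 3.87%
CAPM benchmark = R_f + β(R_m − R_f) = 2.79% + 1.31 × 3.87% = 7.8597%
α = actual − benchmark = 11.03% − 7.8597% = +3.17%

+3.17%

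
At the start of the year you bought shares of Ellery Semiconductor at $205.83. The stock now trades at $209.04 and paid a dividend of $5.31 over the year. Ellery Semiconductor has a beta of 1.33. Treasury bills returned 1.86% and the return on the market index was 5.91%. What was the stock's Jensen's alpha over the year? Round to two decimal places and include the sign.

-3.11%

Realised HPR = (P1 + D1 − P0) / P0 = (209.04 + 5.31 − 205.83) / 205.83 = 8.52 / 205.83 = 4.1393%
MRP = 5.91% − 1.86% = 4.05%
CAPM required = R_f + β·MRP = 1.86% + 1.33 × 4.05% = 7.2465%
α = realised − required = 4.1393% − 7.2465% = -3.11%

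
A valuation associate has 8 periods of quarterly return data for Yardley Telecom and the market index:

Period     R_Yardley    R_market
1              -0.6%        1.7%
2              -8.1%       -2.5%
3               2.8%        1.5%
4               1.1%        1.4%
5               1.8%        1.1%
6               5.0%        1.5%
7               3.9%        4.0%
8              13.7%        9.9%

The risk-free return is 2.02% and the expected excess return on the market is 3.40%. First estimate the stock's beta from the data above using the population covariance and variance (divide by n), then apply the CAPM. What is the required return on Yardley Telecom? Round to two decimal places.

Mean R_i = (-0.6 − 8.1 + 2.8 + 1.1 + 1.8 + 5.0 + 3.9 + 13.7) / 8 = 2.4500%
Mean R_m = (1.7 − 2.5 + 1.5 + 1.4 + 1.1 + 1.5 + 4.0 + 9.9) / 8 = 2.3250%
Σ(R_i − R̄_i)(R_m − R̄_m) = 140.1100  ⇒  Cov = 140.1100 / 8 = 17.5138
Σ(R_m − R̄_m)² = 87.5750  ⇒  Var(R_m) = 87.5750 / 8 = 10.9469
β = Cov / Var(R_m) = 17.5138 / 10.9469 = 1.5999
E(R) = R_f + β × MRP = 2.02% + 1.5999 × 3.40% = 7.46%

7.46%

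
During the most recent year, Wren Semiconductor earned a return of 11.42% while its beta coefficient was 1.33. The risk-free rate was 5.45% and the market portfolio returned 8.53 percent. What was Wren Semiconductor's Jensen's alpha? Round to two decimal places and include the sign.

Market excess return = 8.53% − 5.45% = 3.08%
CAPM benchmark = R_f + β(R_m − R_f) = 5.45% + 1.33 × 3.08% = 9.5464%
α = actual − benchmark = 11.42% − 9.5464% = +1.87%

+1.87%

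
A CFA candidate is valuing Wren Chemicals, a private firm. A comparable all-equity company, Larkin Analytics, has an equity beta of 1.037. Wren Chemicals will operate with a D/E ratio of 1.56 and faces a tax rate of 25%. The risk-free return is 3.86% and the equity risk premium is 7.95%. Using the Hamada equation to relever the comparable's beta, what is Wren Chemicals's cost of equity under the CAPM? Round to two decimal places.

β_L = β_U × [1 + (1 − t)(D/E)] = 1.037 × [1 + (1 − 0.25) × 1.56]
    = 1.037 × [1 + 0.75 × 1.56] = 1.037 × 2.1700 = 2.2503
E(R) = R_f + β_L × MRP = 3.86% + 2.2503 × 7.95% = 21.75%

21.75%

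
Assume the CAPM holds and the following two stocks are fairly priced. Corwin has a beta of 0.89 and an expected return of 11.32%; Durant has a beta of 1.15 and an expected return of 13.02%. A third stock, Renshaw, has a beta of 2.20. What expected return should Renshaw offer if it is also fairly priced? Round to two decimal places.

MRP (SML slope) = (13.02% − 11.32%) / (1.15 − 0.89) = 1.70% / 0.26 = 6.5385%
R_f (intercept) = 11.32% − 0.89 × 6.5385% = 5.5007%
E(R_Renshaw) = R_f + β × MRP = 5.5007% + 2.20 × 6.5385% = 19.89%

19.89%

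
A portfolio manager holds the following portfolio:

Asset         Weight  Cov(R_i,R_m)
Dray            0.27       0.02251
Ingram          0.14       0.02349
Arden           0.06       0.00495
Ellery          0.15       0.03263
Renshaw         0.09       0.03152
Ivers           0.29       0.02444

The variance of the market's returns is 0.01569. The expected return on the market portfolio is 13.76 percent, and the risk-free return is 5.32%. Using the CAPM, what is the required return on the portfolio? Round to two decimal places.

18.49%

β_Dray = 0.02251 / 0.01569 = 1.4347
β_Ingram = 0.02349 / 0.01569 = 1.4971
β_Arden = 0.00495 / 0.01569 = 0.3155
β_Ellery = 0.03263 / 0.01569 = 2.0797
β_Renshaw = 0.03152 / 0.01569 = 2.0089
β_Ivers = 0.02444 / 0.01569 = 1.5577
β_P = Σ w_i β_i = 0.27×1.4347 + 0.14×1.4971 + 0.06×0.3155 + 0.15×2.0797 + 0.09×2.0089 + 0.29×1.5577 = 1.5604
MRP = 13.76% − 5.32% = 8.44%
E(R_P) = R_f + β_P × MRP = 5.32% + 1.5604 × 8.44% = 18.49%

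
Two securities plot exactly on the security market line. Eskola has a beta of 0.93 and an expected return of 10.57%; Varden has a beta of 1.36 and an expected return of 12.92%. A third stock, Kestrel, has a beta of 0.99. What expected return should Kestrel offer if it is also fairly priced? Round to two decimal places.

MRP (SML slope) = (12.92% − 10.57%) / (1.36 − 0.93) = 2.35% / 0.43 = 5.4651%
R_f (intercept) = 10.57% − 0.93 × 5.4651% = 5.4875%
E(R_Kestrel) = R_f + β × MRP = 5.4875% + 0.99 × 5.4651% = 10.90%

10.90%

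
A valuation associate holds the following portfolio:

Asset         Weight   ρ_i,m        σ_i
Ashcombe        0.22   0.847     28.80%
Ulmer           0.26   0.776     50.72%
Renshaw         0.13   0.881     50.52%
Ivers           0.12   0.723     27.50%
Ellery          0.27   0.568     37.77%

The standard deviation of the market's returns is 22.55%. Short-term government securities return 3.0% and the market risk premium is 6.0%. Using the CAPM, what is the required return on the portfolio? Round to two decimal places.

10.87%

β_Ashcombe = 0.847 × 28.80% / 22.55% = 1.0818
β_Ulmer = 0.776 × 50.72% / 22.55% = 1.7454
β_Renshaw = 0.881 × 50.52% / 22.55% = 1.9738
β_Ivers = 0.723 × 27.50% / 22.55% = 0.8817
β_Ellery = 0.568 × 37.77% / 22.55% = 0.9514
β_P = Σ w_i β_i = 0.22×1.0818 + 0.26×1.7454 + 0.13×1.9738 + 0.12×0.8817 + 0.27×0.9514 = 1.3111
E(R_P) = R_f + β_P × MRP = 3.0% + 1.3111 × 6.0% = 10.87%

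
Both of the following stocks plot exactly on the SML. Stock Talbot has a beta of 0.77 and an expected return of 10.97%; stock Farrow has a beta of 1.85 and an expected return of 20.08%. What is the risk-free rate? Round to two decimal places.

Both satisfy E(R) = R_f + β·MRP, so the slope of the SML is
MRP = (20.08% − 10.97%) / (1.85 − 0.77) = 9.11% / 1.08 = 8.4352%
R_f = E(R_Talbot) − β_Talbot·MRP = 10.97% − 0.77 × 8.4352% = 4.4749%

4.47%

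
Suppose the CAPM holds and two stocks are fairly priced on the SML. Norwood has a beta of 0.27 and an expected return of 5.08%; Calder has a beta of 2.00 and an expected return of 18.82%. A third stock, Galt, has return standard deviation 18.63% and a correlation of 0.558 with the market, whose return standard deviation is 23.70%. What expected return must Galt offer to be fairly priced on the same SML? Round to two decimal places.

MRP = (18.82% − 5.08%) / (2.00 − 0.27) = 7.9422%
R_f = 5.08% − 0.27 × 7.9422% = 2.9356%
β_Galt = ρ·σ_i/σ_m = 0.558 × 18.63 / 23.70 = 0.4386
E(R_Galt) = R_f + β × MRP = 2.9356% + 0.4386 × 7.9422% = 6.42%

6.42%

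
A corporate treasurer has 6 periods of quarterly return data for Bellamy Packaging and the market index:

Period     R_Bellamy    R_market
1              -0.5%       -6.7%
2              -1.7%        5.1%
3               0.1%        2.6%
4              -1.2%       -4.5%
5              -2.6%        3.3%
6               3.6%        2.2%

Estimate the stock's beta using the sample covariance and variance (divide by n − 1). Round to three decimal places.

Mean R_i = (-0.5 − 1.7 + 0.1 − 1.2 − 2.6 + 3.6) / 6 = -0.3833%
Mean R_m = (-6.7 + 5.1 + 2.6 − 4.5 + 3.3 + 2.2) / 6 = 0.3333%
Σ(R_i − R̄_i)(R_m − R̄_m) = 0.4467  ⇒  Cov = 0.4467 / 5 = 0.0893
Σ(R_m − R̄_m)² = 112.9733  ⇒  Var(R_m) = 112.9733 / 5 = 22.5947
β = Cov / Var(R_m) = 0.0893 / 22.5947 = 0.0040

0.004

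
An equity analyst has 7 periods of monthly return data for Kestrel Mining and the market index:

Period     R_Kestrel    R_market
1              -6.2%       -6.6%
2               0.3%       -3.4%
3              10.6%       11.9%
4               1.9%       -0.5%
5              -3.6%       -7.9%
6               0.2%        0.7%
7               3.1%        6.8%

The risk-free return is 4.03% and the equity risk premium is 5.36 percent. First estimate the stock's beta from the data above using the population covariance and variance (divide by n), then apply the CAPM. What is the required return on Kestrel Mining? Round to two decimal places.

Mean R_i = (-6.2 + 0.3 + 10.6 + 1.9 − 3.6 + 0.2 + 3.1) / 7 = 0.9000%
Mean R_m = (-6.6 − 3.4 + 11.9 − 0.5 − 7.9 + 0.7 + 6.8) / 7 = 0.1429%
Σ(R_i − R̄_i)(R_m − R̄_m) = 213.8500  ⇒  Cov = 213.8500 / 7 = 30.5500
Σ(R_m − R̄_m)² = 305.9771  ⇒  Var(R_m) = 305.9771 / 7 = 43.7110
β = Cov / Var(R_m) = 30.5500 / 43.7110 = 0.6989
E(R) = R_f + β × MRP = 4.03% + 0.6989 × 5.36% = 7.78%

7.78%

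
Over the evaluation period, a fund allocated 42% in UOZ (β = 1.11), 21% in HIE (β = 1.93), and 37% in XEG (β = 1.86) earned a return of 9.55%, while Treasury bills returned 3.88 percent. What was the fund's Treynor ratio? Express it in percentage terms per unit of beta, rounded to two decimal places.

3.64%

β_P = 0.42×1.11 + 0.21×1.93 + 0.37×1.86 = 1.5597
Treynor = (R_P − R_f) / β_P = (9.55% − 3.88%) / 1.5597 = 5.67% / 1.5597 = 3.64%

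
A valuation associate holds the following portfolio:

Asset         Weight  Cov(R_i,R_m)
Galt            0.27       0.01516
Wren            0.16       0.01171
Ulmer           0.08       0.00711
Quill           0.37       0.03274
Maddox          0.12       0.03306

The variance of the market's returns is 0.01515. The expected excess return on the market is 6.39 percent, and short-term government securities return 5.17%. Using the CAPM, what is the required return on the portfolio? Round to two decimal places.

β_Galt = 0.01516 / 0.01515 = 1.0007
β_Wren = 0.01171 / 0.01515 = 0.7729
β_Ulmer = 0.00711 / 0.01515 = 0.4693
β_Quill = 0.03274 / 0.01515 = 2.1611
β_Maddox = 0.03306 / 0.01515 = 2.1822
β_P = Σ w_i β_i = 0.27×1.0007 + 0.16×0.7729 + 0.08×0.4693 + 0.37×2.1611 + 0.12×2.1822 = 1.4929
E(R_P) = R_f + β_P × MRP = 5.17% + 1.4929 × 6.39% = 14.71%

14.71%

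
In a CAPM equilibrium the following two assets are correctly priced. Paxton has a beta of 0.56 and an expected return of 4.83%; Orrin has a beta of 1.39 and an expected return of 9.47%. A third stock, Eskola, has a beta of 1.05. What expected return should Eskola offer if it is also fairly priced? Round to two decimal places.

MRP (SML slope) = (9.47% − 4.83%) / (1.39 − 0.56) = 4.64% / 0.83 = 5.5904%
R_f (intercept) = 4.83% − 0.56 × 5.5904% = 1.6994%
E(R_Eskola) = R_f + β × MRP = 1.6994% + 1.05 × 5.5904% = 7.57%

7.57%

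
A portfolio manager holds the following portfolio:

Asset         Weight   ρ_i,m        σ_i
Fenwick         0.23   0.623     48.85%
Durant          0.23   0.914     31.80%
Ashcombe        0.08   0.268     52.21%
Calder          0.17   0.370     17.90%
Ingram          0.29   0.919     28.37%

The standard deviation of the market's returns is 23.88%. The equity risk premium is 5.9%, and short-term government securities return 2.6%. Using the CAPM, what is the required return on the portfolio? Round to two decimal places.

8.40%

β_Fenwick = 0.623 × 48.85% / 23.88% = 1.2744
β_Durant = 0.914 × 31.80% / 23.88% = 1.2171
β_Ashcombe = 0.268 × 52.21% / 23.88% = 0.5859
β_Calder = 0.370 × 17.90% / 23.88% = 0.2773
β_Ingram = 0.919 × 28.37% / 23.88% = 1.0918
β_P = Σ w_i β_i = 0.23×1.2744 + 0.23×1.2171 + 0.08×0.5859 + 0.17×0.2773 + 0.29×1.0918 = 0.9837
E(R_P) = R_f + β_P × MRP = 2.6% + 0.9837 × 5.9% = 8.40%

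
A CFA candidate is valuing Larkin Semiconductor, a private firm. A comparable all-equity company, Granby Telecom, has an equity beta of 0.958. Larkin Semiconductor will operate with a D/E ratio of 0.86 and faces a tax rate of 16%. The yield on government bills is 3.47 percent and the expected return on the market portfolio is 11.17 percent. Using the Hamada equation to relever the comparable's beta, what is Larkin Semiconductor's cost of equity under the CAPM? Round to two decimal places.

16.18%

β_L = β_U × [1 + (1 − t)(D/E)] = 0.958 × [1 + (1 − 0.16) × 0.86]
    = 0.958 × [1 + 0.84 × 0.86] = 0.958 × 1.7224 = 1.6501
MRP = 11.17% − 3.47% = 7.70%
E(R) = R_f + β_L × MRP = 3.47% + 1.6501 × 7.70% = 16.18%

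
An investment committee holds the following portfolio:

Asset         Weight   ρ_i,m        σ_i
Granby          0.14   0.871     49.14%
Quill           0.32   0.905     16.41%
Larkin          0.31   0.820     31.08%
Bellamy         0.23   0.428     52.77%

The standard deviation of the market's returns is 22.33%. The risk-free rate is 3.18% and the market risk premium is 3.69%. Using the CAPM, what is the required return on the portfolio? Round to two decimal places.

7.12%

β_Granby = 0.871 × 49.14% / 22.33% = 1.9167
β_Quill = 0.905 × 16.41% / 22.33% = 0.6651
β_Larkin = 0.820 × 31.08% / 22.33% = 1.1413
β_Bellamy = 0.428 × 52.77% / 22.33% = 1.0114
β_P = Σ w_i β_i = 0.14×1.9167 + 0.32×0.6651 + 0.31×1.1413 + 0.23×1.0114 = 1.0676
E(R_P) = R_f + β_P × MRP = 3.18% + 1.0676 × 3.69% = 7.12%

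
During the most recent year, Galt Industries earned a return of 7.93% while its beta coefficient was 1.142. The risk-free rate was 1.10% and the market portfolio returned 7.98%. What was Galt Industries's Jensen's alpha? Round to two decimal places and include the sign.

Market excess return = 7.98% − 1.10% = 6.88%
CAPM benchmark = R_f + β(R_m − R_f) = 1.10% + 1.142 × 6.88% = 8.95696%
α = actual − benchmark = 7.93% − 8.95696% = -1.03%

-1.03%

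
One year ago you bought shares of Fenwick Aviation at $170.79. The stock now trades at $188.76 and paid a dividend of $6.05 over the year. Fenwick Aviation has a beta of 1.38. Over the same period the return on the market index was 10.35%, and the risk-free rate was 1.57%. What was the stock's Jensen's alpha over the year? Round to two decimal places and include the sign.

+0.38%

Realised HPR = (P1 + D1 − P0) / P0 = (188.76 + 6.05 − 170.79) / 170.79 = 24.02 / 170.79 = 14.0641%
MRP = 10.35% − 1.57% = 8.78%
CAPM required = R_f + β·MRP = 1.57% + 1.38 × 8.78% = 13.6864%
α = realised − required = 14.0641% − 13.6864% = +0.38%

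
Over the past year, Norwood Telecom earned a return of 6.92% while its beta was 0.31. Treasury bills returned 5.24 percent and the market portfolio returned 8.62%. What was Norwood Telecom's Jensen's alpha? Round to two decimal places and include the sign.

+0.63%

Market excess return = 8.62% − 5.24% = 3.38%
CAPM benchmark = R_f + β(R_m − R_f) = 5.24% + 0.31 × 3.38% = 6.2878%
α = actual − benchmark = 6.92% − 6.2878% = +0.63%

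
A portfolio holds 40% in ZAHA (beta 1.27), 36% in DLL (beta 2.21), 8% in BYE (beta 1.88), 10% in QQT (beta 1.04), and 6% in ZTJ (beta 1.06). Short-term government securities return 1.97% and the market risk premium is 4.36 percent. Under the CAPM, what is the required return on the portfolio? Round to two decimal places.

β_P = Σ w_i β_i = 0.40×1.27 + 0.36×2.21 + 0.08×1.88 + 0.10×1.04 + 0.06×1.06 = 1.6216
E(R_P) = R_f + β_P × MRP = 1.97% + 1.6216 × 4.36% = 9.04%

9.04%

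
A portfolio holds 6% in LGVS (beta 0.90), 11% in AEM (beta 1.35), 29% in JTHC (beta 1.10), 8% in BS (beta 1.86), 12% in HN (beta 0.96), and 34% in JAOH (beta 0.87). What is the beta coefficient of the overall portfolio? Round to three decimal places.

1.081

β_P = Σ w_i β_i = 0.06×0.90 + 0.11×1.35 + 0.29×1.10 + 0.08×1.86 + 0.12×0.96 + 0.34×0.87 = 1.0813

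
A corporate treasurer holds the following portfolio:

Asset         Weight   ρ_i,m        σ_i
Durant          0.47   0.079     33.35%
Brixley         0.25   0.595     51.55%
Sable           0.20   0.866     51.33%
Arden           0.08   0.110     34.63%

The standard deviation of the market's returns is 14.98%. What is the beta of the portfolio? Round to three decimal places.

1.208

β_Durant = 0.079 × 33.35% / 14.98% = 0.1759
β_Brixley = 0.595 × 51.55% / 14.98% = 2.0475
β_Sable = 0.866 × 51.33% / 14.98% = 2.9674
β_Arden = 0.110 × 34.63% / 14.98% = 0.2543
β_P = Σ w_i β_i = 0.47×0.1759 + 0.25×2.0475 + 0.20×2.9674 + 0.08×0.2543 = 1.2084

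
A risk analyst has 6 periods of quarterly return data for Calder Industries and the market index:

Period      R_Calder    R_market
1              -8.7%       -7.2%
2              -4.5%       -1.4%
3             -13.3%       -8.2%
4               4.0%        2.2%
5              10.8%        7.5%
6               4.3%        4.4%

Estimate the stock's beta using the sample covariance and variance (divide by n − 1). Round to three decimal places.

1.415

Mean R_i = (-8.7 − 4.5 − 13.3 + 4.0 + 10.8 + 4.3) / 6 = -1.2333%
Mean R_m = (-7.2 − 1.4 − 8.2 + 2.2 + 7.5 + 4.4) / 6 = -0.4500%
Σ(R_i − R̄_i)(R_m − R̄_m) = 283.3900  ⇒  Cov = 283.3900 / 5 = 56.6780
Σ(R_m − R̄_m)² = 200.2750  ⇒  Var(R_m) = 200.2750 / 5 = 40.0550
β = Cov / Var(R_m) = 56.6780 / 40.0550 = 1.4150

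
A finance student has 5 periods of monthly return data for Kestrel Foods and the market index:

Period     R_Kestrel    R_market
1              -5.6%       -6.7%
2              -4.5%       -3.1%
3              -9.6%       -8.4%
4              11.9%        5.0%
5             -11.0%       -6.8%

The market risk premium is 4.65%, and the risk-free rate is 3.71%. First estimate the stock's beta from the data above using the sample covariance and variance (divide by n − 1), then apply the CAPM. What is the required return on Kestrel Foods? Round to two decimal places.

11.36%

Mean R_i = (-5.6 − 4.5 − 9.6 + 11.9 − 11.0) / 5 = -3.7600%
Mean R_m = (-6.7 − 3.1 − 8.4 + 5.0 − 6.8) / 5 = -4.0000%
Σ(R_i − R̄_i)(R_m − R̄_m) = 191.2100  ⇒  Cov = 191.2100 / 4 = 47.8025
Σ(R_m − R̄_m)² = 116.3000  ⇒  Var(R_m) = 116.3000 / 4 = 29.0750
β = Cov / Var(R_m) = 47.8025 / 29.0750 = 1.6441
E(R) = R_f + β × MRP = 3.71% + 1.6441 × 4.65% = 11.36%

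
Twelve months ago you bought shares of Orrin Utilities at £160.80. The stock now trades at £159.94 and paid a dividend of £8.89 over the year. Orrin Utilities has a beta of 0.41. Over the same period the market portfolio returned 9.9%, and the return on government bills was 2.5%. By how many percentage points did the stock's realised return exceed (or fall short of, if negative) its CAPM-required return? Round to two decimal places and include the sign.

Realised HPR = (P1 + D1 − P0) / P0 = (159.94 + 8.89 − 160.80) / 160.80 = 8.03 / 160.80 = 4.9938%
MRP = 9.9% − 2.5% = 7.40%
CAPM required = R_f + β·MRP = 2.5% + 0.41 × 7.4% = 5.5340%
α = realised − required = 4.9938% − 5.5340% = -0.54%

-0.54%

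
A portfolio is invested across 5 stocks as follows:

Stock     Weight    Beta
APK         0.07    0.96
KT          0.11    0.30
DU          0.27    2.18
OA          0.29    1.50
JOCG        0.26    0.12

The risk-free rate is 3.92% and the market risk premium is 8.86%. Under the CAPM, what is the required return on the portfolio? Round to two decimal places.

14.15%

β_P = Σ w_i β_i = 0.07×0.96 + 0.11×0.30 + 0.27×2.18 + 0.29×1.50 + 0.26×0.12 = 1.1550
E(R_P) = R_f + β_P × MRP = 3.92% + 1.1550 × 8.86% = 14.15%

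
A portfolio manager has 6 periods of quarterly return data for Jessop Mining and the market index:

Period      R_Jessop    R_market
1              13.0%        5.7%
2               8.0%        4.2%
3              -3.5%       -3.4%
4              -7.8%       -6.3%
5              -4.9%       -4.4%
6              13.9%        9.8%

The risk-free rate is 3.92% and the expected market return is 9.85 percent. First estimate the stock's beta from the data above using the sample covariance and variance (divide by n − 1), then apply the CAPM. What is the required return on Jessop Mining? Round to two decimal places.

Mean R_i = (13.0 + 8.0 − 3.5 − 7.8 − 4.9 + 13.9) / 6 = 3.1167%
Mean R_m = (5.7 + 4.2 − 3.4 − 6.3 − 4.4 + 9.8) / 6 = 0.9333%
Σ(R_i − R̄_i)(R_m − R̄_m) = 309.0667  ⇒  Cov = 309.0667 / 5 = 61.8133
Σ(R_m − R̄_m)² = 211.5533  ⇒  Var(R_m) = 211.5533 / 5 = 42.3107
β = Cov / Var(R_m) = 61.8133 / 42.3107 = 1.4609
MRP = 9.85% − 3.92% = 5.93%
E(R) = R_f + β × MRP = 3.92% + 1.4609 × 5.93% = 12.58%

12.58%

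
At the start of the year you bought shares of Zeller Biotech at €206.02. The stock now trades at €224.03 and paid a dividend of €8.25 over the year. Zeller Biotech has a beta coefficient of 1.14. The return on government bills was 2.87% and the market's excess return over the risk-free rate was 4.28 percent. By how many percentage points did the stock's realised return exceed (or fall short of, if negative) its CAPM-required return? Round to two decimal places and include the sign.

+5.00%

Realised HPR = (P1 + D1 − P0) / P0 = (224.03 + 8.25 − 206.02) / 206.02 = 26.26 / 206.02 = 12.7463%
CAPM required = R_f + β·MRP = 2.87% + 1.14 × 4.28% = 7.7492%
α = realised − required = 12.7463% − 7.7492% = +5.00%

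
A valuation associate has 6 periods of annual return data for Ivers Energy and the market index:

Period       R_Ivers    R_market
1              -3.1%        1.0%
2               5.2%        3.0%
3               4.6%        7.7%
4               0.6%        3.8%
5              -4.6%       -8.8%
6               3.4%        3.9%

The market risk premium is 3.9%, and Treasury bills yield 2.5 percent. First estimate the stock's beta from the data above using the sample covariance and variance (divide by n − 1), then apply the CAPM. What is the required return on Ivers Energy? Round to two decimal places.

4.80%

Mean R_i = (-3.1 + 5.2 + 4.6 + 0.6 − 4.6 + 3.4) / 6 = 1.0167%
Mean R_m = (1.0 + 3.0 + 7.7 + 3.8 − 8.8 + 3.9) / 6 = 1.7667%
Σ(R_i − R̄_i)(R_m − R̄_m) = 93.1633  ⇒  Cov = 93.1633 / 5 = 18.6327
Σ(R_m − R̄_m)² = 157.6533  ⇒  Var(R_m) = 157.6533 / 5 = 31.5307
β = Cov / Var(R_m) = 18.6327 / 31.5307 = 0.5909
E(R) = R_f + β × MRP = 2.5% + 0.5909 × 3.9% = 4.80%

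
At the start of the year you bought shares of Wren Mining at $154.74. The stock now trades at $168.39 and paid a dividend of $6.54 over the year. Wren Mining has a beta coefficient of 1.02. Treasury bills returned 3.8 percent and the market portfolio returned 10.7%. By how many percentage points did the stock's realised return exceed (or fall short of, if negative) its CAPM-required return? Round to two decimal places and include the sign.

Realised HPR = (P1 + D1 − P0) / P0 = (168.39 + 6.54 − 154.74) / 154.74 = 20.19 / 154.74 = 13.0477%
MRP = 10.7% − 3.8% = 6.90%
CAPM required = R_f + β·MRP = 3.8% + 1.02 × 6.9% = 10.8380%
α = realised − required = 13.0477% − 10.8380% = +2.21%

+2.21%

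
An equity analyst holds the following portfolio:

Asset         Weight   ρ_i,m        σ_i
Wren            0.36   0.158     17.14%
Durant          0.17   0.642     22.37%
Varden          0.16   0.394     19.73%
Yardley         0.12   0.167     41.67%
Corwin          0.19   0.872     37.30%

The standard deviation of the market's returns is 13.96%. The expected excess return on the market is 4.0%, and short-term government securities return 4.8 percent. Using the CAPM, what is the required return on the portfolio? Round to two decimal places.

β_Wren = 0.158 × 17.14% / 13.96% = 0.1940
β_Durant = 0.642 × 22.37% / 13.96% = 1.0288
β_Varden = 0.394 × 19.73% / 13.96% = 0.5568
β_Yardley = 0.167 × 41.67% / 13.96% = 0.4985
β_Corwin = 0.872 × 37.30% / 13.96% = 2.3299
β_P = Σ w_i β_i = 0.36×0.1940 + 0.17×1.0288 + 0.16×0.5568 + 0.12×0.4985 + 0.19×2.3299 = 0.8363
E(R_P) = R_f + β_P × MRP = 4.8% + 0.8363 × 4.0% = 8.15%

8.15%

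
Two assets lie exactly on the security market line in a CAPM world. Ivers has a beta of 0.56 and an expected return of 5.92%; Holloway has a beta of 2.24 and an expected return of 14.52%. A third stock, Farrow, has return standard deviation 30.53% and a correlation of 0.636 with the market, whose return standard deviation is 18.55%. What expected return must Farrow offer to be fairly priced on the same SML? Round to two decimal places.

8.41%

MRP = (14.52% − 5.92%) / (2.24 − 0.56) = 5.1190%
R_f = 5.92% − 0.56 × 5.1190% = 3.0534%
β_Farrow = ρ·σ_i/σ_m = 0.636 × 30.53 / 18.55 = 1.0467
E(R_Farrow) = R_f + β × MRP = 3.0534% + 1.0467 × 5.1190% = 8.41%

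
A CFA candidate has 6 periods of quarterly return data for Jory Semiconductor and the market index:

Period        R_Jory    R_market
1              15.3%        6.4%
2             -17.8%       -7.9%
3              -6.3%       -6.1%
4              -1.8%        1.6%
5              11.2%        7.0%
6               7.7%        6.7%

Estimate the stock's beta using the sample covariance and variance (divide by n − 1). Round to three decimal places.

Mean R_i = (15.3 − 17.8 − 6.3 − 1.8 + 11.2 + 7.7) / 6 = 1.3833%
Mean R_m = (6.4 − 7.9 − 6.1 + 1.6 + 7.0 + 6.7) / 6 = 1.2833%
Σ(R_i − R̄_i)(R_m − R̄_m) = 393.4283  ⇒  Cov = 393.4283 / 5 = 78.6857
Σ(R_m − R̄_m)² = 227.1483  ⇒  Var(R_m) = 227.1483 / 5 = 45.4297
β = Cov / Var(R_m) = 78.6857 / 45.4297 = 1.7320

1.732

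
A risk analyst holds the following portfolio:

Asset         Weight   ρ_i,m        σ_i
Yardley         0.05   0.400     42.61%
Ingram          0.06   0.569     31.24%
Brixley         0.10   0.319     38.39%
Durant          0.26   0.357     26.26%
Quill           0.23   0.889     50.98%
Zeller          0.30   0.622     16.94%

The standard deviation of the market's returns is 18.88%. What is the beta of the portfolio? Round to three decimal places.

1.015

β_Yardley = 0.400 × 42.61% / 18.88% = 0.9028
β_Ingram = 0.569 × 31.24% / 18.88% = 0.9415
β_Brixley = 0.319 × 38.39% / 18.88% = 0.6486
β_Durant = 0.357 × 26.26% / 18.88% = 0.4965
β_Quill = 0.889 × 50.98% / 18.88% = 2.4005
β_Zeller = 0.622 × 16.94% / 18.88% = 0.5581
β_P = Σ w_i β_i = 0.05×0.9028 + 0.06×0.9415 + 0.10×0.6486 + 0.26×0.4965 + 0.23×2.4005 + 0.30×0.5581 = 1.0151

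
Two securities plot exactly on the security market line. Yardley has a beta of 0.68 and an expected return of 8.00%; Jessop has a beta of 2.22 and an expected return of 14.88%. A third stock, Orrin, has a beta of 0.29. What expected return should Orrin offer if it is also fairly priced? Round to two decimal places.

6.26%

MRP (SML slope) = (14.88% − 8.00%) / (2.22 − 0.68) = 6.88% / 1.54 = 4.4675%
R_f (intercept) = 8.00% − 0.68 × 4.4675% = 4.9621%
E(R_Orrin) = R_f + β × MRP = 4.9621% + 0.29 × 4.4675% = 6.26%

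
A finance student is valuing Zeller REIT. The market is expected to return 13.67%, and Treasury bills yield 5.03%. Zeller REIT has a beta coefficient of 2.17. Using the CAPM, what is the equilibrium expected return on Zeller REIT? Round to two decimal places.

Market risk premium = E(R_m) − R_f = 13.67% − 5.03% = 8.64%
E(R) = R_f + β × MRP = 5.03% + 2.17 × 8.64% = 23.78%

23.78%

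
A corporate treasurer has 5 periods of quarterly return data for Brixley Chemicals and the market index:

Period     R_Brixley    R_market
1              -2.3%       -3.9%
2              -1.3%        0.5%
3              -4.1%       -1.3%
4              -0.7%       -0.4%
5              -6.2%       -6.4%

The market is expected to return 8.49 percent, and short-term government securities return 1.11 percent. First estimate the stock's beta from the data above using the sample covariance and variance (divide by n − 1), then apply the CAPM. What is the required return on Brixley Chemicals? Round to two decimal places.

5.76%

Mean R_i = (-2.3 − 1.3 − 4.1 − 0.7 − 6.2) / 5 = -2.9200%
Mean R_m = (-3.9 + 0.5 − 1.3 − 0.4 − 6.4) / 5 = -2.3000%
Σ(R_i − R̄_i)(R_m − R̄_m) = 20.0300  ⇒  Cov = 20.0300 / 4 = 5.0075
Σ(R_m − R̄_m)² = 31.8200  ⇒  Var(R_m) = 31.8200 / 4 = 7.9550
β = Cov / Var(R_m) = 5.0075 / 7.9550 = 0.6295
MRP = 8.49% − 1.11% = 7.38%
E(R) = R_f + β × MRP = 1.11% + 0.6295 × 7.38% = 5.76%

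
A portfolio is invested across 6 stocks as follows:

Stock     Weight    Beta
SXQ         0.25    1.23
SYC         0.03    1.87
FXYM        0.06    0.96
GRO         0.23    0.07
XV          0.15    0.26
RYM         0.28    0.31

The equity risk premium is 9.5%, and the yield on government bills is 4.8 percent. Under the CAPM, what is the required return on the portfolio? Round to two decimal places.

10.15%

β_P = Σ w_i β_i = 0.25×1.23 + 0.03×1.87 + 0.06×0.96 + 0.23×0.07 + 0.15×0.26 + 0.28×0.31 = 0.5631
E(R_P) = R_f + β_P × MRP = 4.8% + 0.5631 × 9.5% = 10.15%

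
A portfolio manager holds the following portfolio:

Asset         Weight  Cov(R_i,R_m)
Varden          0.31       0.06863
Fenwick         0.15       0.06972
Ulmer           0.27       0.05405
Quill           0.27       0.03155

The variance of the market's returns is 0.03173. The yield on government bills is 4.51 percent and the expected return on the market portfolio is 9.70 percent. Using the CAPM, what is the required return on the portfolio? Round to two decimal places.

β_Varden = 0.06863 / 0.03173 = 2.1629
β_Fenwick = 0.06972 / 0.03173 = 2.1973
β_Ulmer = 0.05405 / 0.03173 = 1.7034
β_Quill = 0.03155 / 0.03173 = 0.9943
β_P = Σ w_i β_i = 0.31×2.1629 + 0.15×2.1973 + 0.27×1.7034 + 0.27×0.9943 = 1.7285
MRP = 9.70% − 4.51% = 5.19%
E(R_P) = R_f + β_P × MRP = 4.51% + 1.7285 × 5.19% = 13.48%

13.48%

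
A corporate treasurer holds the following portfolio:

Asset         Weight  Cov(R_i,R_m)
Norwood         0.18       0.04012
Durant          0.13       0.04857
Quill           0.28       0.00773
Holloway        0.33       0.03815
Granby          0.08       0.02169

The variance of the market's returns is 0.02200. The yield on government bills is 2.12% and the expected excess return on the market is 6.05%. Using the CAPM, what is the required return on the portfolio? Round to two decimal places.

β_Norwood = 0.04012 / 0.02200 = 1.8236
β_Durant = 0.04857 / 0.02200 = 2.2077
β_Quill = 0.00773 / 0.02200 = 0.3514
β_Holloway = 0.03815 / 0.02200 = 1.7341
β_Granby = 0.02169 / 0.02200 = 0.9859
β_P = Σ w_i β_i = 0.18×1.8236 + 0.13×2.2077 + 0.28×0.3514 + 0.33×1.7341 + 0.08×0.9859 = 1.3648
E(R_P) = R_f + β_P × MRP = 2.12% + 1.3648 × 6.05% = 10.38%

10.38%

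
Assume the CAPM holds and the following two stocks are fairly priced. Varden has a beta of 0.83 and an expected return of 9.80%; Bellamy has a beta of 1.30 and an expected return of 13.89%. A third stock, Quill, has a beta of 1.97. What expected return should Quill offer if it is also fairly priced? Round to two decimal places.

19.72%

MRP (SML slope) = (13.89% − 9.80%) / (1.30 − 0.83) = 4.09% / 0.47 = 8.7021%
R_f (intercept) = 9.80% − 0.83 × 8.7021% = 2.5773%
E(R_Quill) = R_f + β × MRP = 2.5773% + 1.97 × 8.7021% = 19.72%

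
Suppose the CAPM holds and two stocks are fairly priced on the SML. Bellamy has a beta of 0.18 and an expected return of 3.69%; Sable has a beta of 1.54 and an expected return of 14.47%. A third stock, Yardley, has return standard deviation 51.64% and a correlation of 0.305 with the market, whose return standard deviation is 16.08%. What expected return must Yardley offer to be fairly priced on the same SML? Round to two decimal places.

MRP = (14.47% − 3.69%) / (1.54 − 0.18) = 7.9265%
R_f = 3.69% − 0.18 × 7.9265% = 2.2632%
β_Yardley = ρ·σ_i/σ_m = 0.305 × 51.64 / 16.08 = 0.9795
E(R_Yardley) = R_f + β × MRP = 2.2632% + 0.9795 × 7.9265% = 10.03%

10.03%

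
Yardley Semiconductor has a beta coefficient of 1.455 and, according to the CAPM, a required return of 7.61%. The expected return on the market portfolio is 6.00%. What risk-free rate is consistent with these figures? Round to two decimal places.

2.46%

E(R) = R_f + β(E(R_m) − R_f) = R_f(1 − β) + β·E(R_m)
7.61% = R_f × (1 − 1.455) + 1.455 × 6.00%
7.61% = R_f × -0.455 + 8.73000%
R_f = (7.61% − 8.73000%) / -0.455 = 2.46%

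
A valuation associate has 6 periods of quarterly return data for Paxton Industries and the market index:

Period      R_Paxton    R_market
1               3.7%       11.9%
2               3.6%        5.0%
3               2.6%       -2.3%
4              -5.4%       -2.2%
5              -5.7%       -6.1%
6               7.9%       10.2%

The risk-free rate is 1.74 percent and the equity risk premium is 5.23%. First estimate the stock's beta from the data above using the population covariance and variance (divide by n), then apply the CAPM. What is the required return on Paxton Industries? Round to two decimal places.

4.90%

Mean R_i = (3.7 + 3.6 + 2.6 − 5.4 − 5.7 + 7.9) / 6 = 1.1167%
Mean R_m = (11.9 + 5.0 − 2.3 − 2.2 − 6.1 + 10.2) / 6 = 2.7500%
Σ(R_i − R̄_i)(R_m − R̄_m) = 164.8550  ⇒  Cov = 164.8550 / 6 = 27.4758
Σ(R_m − R̄_m)² = 272.6150  ⇒  Var(R_m) = 272.6150 / 6 = 45.4358
β = Cov / Var(R_m) = 27.4758 / 45.4358 = 0.6047
E(R) = R_f + β × MRP = 1.74% + 0.6047 × 5.23% = 4.90%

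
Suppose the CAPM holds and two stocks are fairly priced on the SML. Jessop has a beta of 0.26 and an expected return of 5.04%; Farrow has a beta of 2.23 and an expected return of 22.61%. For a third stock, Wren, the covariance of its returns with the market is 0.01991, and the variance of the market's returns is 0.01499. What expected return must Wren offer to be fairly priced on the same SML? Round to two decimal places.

14.57%

MRP = (22.61% − 5.04%) / (2.23 − 0.26) = 8.9188%
R_f = 5.04% − 0.26 × 8.9188% = 2.7211%
β_Wren = Cov / Var(R_m) = 0.01991 / 0.01499 = 1.3282
E(R_Wren) = R_f + β × MRP = 2.7211% + 1.3282 × 8.9188% = 14.57%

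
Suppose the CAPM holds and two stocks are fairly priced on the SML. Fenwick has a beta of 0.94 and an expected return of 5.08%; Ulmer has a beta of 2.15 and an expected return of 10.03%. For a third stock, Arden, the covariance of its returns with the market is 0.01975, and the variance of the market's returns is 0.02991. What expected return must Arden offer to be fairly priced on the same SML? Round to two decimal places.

3.94%

MRP = (10.03% − 5.08%) / (2.15 − 0.94) = 4.0909%
R_f = 5.08% − 0.94 × 4.0909% = 1.2346%
β_Arden = Cov / Var(R_m) = 0.01975 / 0.02991 = 0.6603
E(R_Arden) = R_f + β × MRP = 1.2346% + 0.6603 × 4.0909% = 3.94%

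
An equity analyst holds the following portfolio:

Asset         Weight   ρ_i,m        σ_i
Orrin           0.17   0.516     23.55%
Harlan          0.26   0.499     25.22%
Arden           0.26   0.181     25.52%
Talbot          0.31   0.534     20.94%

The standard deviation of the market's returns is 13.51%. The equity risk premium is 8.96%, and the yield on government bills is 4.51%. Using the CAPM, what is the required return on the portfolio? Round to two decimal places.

β_Orrin = 0.516 × 23.55% / 13.51% = 0.8995
β_Harlan = 0.499 × 25.22% / 13.51% = 0.9315
β_Arden = 0.181 × 25.52% / 13.51% = 0.3419
β_Talbot = 0.534 × 20.94% / 13.51% = 0.8277
β_P = Σ w_i β_i = 0.17×0.8995 + 0.26×0.9315 + 0.26×0.3419 + 0.31×0.8277 = 0.7406
E(R_P) = R_f + β_P × MRP = 4.51% + 0.7406 × 8.96% = 11.15%

11.15%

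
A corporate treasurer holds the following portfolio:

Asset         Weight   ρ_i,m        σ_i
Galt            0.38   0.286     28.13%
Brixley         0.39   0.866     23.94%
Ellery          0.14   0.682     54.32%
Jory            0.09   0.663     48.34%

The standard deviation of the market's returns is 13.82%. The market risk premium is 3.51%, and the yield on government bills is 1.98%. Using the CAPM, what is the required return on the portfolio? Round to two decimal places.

β_Galt = 0.286 × 28.13% / 13.82% = 0.5821
β_Brixley = 0.866 × 23.94% / 13.82% = 1.5001
β_Ellery = 0.682 × 54.32% / 13.82% = 2.6806
β_Jory = 0.663 × 48.34% / 13.82% = 2.3191
β_P = Σ w_i β_i = 0.38×0.5821 + 0.39×1.5001 + 0.14×2.6806 + 0.09×2.3191 = 1.3902
E(R_P) = R_f + β_P × MRP = 1.98% + 1.3902 × 3.51% = 6.86%

6.86%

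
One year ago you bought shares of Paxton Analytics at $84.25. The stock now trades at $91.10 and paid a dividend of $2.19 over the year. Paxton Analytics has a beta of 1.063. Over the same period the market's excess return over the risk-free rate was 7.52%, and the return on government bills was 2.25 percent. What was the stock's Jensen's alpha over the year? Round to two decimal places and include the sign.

+0.49%

Realised HPR = (P1 + D1 − P0) / P0 = (91.10 + 2.19 − 84.25) / 84.25 = 9.04 / 84.25 = 10.7300%
CAPM required = R_f + β·MRP = 2.25% + 1.063 × 7.52% = 10.24376%
α = realised − required = 10.7300% − 10.24376% = +0.49%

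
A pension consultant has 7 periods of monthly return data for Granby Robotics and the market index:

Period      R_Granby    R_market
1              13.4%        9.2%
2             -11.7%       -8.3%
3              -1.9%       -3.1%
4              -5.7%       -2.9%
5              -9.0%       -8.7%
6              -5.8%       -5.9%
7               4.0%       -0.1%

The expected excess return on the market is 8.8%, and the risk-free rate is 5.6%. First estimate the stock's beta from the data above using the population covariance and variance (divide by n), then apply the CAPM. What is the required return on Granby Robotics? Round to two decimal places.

17.58%

Mean R_i = (13.4 − 11.7 − 1.9 − 5.7 − 9.0 − 5.8 + 4.0) / 7 = -2.3857%
Mean R_m = (9.2 − 8.3 − 3.1 − 2.9 − 8.7 − 5.9 − 0.1) / 7 = -2.8286%
Σ(R_i − R̄_i)(R_m − R̄_m) = 307.6929  ⇒  Cov = 307.6929 / 7 = 43.9561
Σ(R_m − R̄_m)² = 226.0543  ⇒  Var(R_m) = 226.0543 / 7 = 32.2935
β = Cov / Var(R_m) = 43.9561 / 32.2935 = 1.3611
E(R) = R_f + β × MRP = 5.6% + 1.3611 × 8.8% = 17.58%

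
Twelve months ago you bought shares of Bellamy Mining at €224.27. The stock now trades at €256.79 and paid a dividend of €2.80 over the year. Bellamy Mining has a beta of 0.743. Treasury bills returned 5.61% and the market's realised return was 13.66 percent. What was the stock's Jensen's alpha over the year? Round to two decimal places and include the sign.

Realised HPR = (P1 + D1 − P0) / P0 = (256.79 + 2.80 − 224.27) / 224.27 = 35.32 / 224.27 = 15.7489%
MRP = 13.66% − 5.61% = 8.05%
CAPM required = R_f + β·MRP = 5.61% + 0.743 × 8.05% = 11.59115%
α = realised − required = 15.7489% − 11.59115% = +4.16%

+4.16%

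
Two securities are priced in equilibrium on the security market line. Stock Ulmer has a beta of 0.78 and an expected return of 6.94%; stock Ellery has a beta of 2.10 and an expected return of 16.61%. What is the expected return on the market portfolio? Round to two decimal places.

8.55%

Both satisfy E(R) = R_f + β·MRP, so the slope of the SML is
MRP = (16.61% − 6.94%) / (2.10 − 0.78) = 9.67% / 1.32 = 7.3258%
R_f = E(R_Ulmer) − β_Ulmer·MRP = 6.94% − 0.78 × 7.3258% = 1.2259%
E(R_m) = R_f + MRP = 1.2259% + 7.3258% = 8.55%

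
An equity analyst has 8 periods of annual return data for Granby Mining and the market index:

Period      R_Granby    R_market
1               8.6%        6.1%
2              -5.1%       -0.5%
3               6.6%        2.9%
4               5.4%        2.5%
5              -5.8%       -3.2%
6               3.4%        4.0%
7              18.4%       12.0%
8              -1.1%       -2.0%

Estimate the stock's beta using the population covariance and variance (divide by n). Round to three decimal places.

Mean R_i = (8.6 − 5.1 + 6.6 + 5.4 − 5.8 + 3.4 + 18.4 − 1.1) / 8 = 3.8000%
Mean R_m = (6.1 − 0.5 + 2.9 + 2.5 − 3.2 + 4.0 + 12.0 − 2.0) / 8 = 2.7250%
Σ(R_i − R̄_i)(R_m − R̄_m) = 259.9700  ⇒  Cov = 259.9700 / 8 = 32.4963
Σ(R_m − R̄_m)² = 166.9550  ⇒  Var(R_m) = 166.9550 / 8 = 20.8694
β = Cov / Var(R_m) = 32.4963 / 20.8694 = 1.5571

1.557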